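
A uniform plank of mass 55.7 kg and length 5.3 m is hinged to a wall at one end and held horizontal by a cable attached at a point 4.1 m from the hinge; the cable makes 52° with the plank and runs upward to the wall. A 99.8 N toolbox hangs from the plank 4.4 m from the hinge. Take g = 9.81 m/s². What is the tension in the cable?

Take torques about the hinge: T sin 52° · 4.1 = 55.7×9.81×2.65 + 99.8×4.4 = 1887.1 N·m.
So T = 1887.1 / (0.7880 × 4.1) = 584.1 N.

T ≈ 584 N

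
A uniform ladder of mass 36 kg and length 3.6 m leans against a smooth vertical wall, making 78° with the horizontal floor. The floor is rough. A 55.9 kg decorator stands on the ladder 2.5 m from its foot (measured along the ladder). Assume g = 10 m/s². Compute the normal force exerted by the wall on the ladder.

N_wall ≈ 121 N

Torques about the foot: N_wall · 3.6 sin 78° = 36×10×1.8 cos 78° + 55.9×10×2.5 cos 78° → N_wall = 120.77 N.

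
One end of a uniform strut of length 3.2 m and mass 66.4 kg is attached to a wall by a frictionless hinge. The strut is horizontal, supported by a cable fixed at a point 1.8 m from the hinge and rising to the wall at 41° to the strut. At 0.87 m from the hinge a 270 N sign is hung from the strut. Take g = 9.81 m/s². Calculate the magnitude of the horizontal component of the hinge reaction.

H_x ≈ 816 N

Take torques about the hinge: T sin 41° · 1.8 = 66.4×9.81×1.6 + 270×0.87 = 1277.1 N·m.
So T = 1277.1 / (0.6561 × 1.8) = 1081.5 N.
ΣF_x = 0: H_x = T cos 41° = 816.2 N.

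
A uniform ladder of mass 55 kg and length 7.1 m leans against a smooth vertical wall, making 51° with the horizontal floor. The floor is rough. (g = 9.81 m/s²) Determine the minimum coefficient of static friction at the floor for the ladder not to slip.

μ_min ≈ 0.405

ΣF_y = 0: N_floor = 55×9.81 = 539.55 N.
Torques about the foot: N_wall · 7.1 sin 51° = 55×9.81×3.55 cos 51° → N_wall = 218.46 N.
ΣF_x = 0: f_floor = N_wall = 218.46 N.
μ_min = f_floor / N_floor = 218.46 / 539.55 = 0.4049.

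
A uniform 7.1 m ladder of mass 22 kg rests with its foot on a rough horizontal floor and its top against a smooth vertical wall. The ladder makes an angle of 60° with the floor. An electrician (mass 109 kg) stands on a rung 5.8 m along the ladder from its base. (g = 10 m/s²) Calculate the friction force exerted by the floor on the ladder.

f ≈ 578 N

Torques about the foot: N_wall · 7.1 sin 60° = 22×10×3.55 cos 60° + 109×10×5.8 cos 60° → N_wall = 577.59 N.
ΣF_x = 0: f_floor = N_wall = 577.59 N.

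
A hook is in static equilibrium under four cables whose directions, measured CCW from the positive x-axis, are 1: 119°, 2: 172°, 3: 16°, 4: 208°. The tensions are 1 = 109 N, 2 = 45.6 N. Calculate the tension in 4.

T_4 ≈ 600 N

Resolve: ΣF_x = 109 cos 119° + 45.6 cos 172° + T_3 cos 16° + T_4 cos 208° = 0.
        ΣF_y = 109 sin 119° + 45.6 sin 172° + T_3 sin 16° + T_4 sin 208° = 0.
The known terms sum to (-98, 101.7) N, so 0.9613 T_3 − 0.8829 T_4 = 98 and 0.2756 T_3 − 0.4695 T_4 = -101.7.
Solving simultaneously: T_3 = 653.1 N, T_4 = 600 N.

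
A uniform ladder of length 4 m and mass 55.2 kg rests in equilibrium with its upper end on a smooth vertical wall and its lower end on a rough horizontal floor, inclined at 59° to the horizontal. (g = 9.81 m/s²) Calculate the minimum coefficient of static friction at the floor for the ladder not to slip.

μ_min ≈ 0.300

ΣF_y = 0: N_floor = 55.2×9.81 = 541.51 N.
Torques about the foot: N_wall · 4 sin 59° = 55.2×9.81×2 cos 59° → N_wall = 162.69 N.
ΣF_x = 0: f_floor = N_wall = 162.69 N.
μ_min = f_floor / N_floor = 162.69 / 541.51 = 0.3004.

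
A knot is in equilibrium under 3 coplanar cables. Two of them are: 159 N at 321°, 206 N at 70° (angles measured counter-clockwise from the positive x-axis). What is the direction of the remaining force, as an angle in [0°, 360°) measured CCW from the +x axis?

θ ≈ 206°

Sum the known components: ΣF_x = 194 N, ΣF_y = 93.51 N.
For equilibrium the remaining force must supply (−ΣF_x, −ΣF_y) = (-194, -93.51) N.
Magnitude = √((-194)² + (-93.51)²) = 215.4 N; direction = atan2(-93.51, -194) = 205.7°.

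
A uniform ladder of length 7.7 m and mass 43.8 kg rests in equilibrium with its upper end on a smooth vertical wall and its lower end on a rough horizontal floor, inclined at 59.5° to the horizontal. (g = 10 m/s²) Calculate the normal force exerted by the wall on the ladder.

N_wall ≈ 129 N

Torques about the foot: N_wall · 7.7 sin 59.5° = 43.8×10×3.85 cos 59.5° → N_wall = 129 N.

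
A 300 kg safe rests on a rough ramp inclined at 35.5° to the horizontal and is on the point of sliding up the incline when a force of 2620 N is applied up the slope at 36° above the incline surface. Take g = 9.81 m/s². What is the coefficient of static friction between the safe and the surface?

On the verge of sliding up the incline, friction is at its maximum μN and acts down the slope.
Perpendicular to incline: N = W cos 35.5° − P sin 36° = 2396 − 1540 = 855.9 N.
Along incline: P cos 36° − μN = W sin 35.5° → μ = −(W sin 35.5° − P cos 36°) / N = 0.4797.

μ ≈ 0.480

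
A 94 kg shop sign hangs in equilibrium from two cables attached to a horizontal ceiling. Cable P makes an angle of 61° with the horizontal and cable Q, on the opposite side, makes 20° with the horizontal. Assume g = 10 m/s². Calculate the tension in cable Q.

T_Q ≈ 461 N

Weight W = 94 × 10 = 940 N acts straight down.
Horizontal: T_P cos 61° = T_Q cos 20°  →  T_P = 1.938 T_Q.
Vertical: T_P sin 61° + T_Q sin 20° = 940.
Substituting the horizontal relation into the vertical equation gives 2.037 T_Q = 940, so T_Q = 461.4 N.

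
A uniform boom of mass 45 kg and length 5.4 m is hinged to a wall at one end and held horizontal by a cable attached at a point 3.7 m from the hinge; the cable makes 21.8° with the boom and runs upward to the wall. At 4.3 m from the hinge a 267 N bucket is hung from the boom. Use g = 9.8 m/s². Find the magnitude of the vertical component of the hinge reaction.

|H_y| ≈ 75.9 N

Take torques about the hinge: T sin 21.8° · 3.7 = 45×9.8×2.7 + 267×4.3 = 2338.8 N·m.
So T = 2338.8 / (0.3714 × 3.7) = 1702.1 N.
ΣF_y = 0: H_y = (45×9.8 + 267) − T sin 21.8° = 708 − 632.11 = 75.892 N.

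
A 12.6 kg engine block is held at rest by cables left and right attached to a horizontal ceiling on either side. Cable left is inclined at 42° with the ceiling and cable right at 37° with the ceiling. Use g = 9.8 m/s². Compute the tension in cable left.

Weight W = 12.6 × 9.8 = 123.5 N acts straight down.
Horizontal: T_left cos 42° = T_right cos 37°  →  T_right = 0.9305 T_left.
Vertical: T_left sin 42° + T_right sin 37° = 123.5.
Substituting the horizontal relation into the vertical equation gives 1.229 T_left = 123.5, so T_left = 100.5 N.

T_left ≈ 100 N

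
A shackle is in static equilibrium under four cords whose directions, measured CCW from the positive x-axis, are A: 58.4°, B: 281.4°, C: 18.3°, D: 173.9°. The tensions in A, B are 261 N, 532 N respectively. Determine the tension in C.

T_C ≈ 658 N

Resolve: ΣF_x = 261 cos 58.4° + 532 cos 281.4° + T_C cos 18.3° + T_D cos 173.9° = 0.
        ΣF_y = 261 sin 58.4° + 532 sin 281.4° + T_C sin 18.3° + T_D sin 173.9° = 0.
The known terms sum to (241.9, -299.2) N, so 0.9494 T_C − 0.9943 T_D = -241.9 and 0.3140 T_C + 0.1063 T_D = 299.2.
Solving simultaneously: T_C = 658 N, T_D = 871.5 N.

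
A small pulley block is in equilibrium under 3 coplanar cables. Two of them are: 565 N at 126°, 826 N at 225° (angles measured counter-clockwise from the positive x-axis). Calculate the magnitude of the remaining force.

F ≈ 925 N

Sum the known components: ΣF_x = -916.2 N, ΣF_y = -127 N.
For equilibrium the remaining force must supply (−ΣF_x, −ΣF_y) = (916.2, 127) N.
Magnitude = √((916.2)² + (127)²) = 924.9 N; direction = atan2(127, 916.2) = 7.9°.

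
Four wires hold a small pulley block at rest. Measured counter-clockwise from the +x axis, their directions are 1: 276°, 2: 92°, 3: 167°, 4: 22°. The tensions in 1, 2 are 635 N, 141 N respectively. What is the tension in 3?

T_3 ≈ 833 N

Resolve: ΣF_x = 635 cos 276° + 141 cos 92° + T_3 cos 167° + T_4 cos 22° = 0.
        ΣF_y = 635 sin 276° + 141 sin 92° + T_3 sin 167° + T_4 sin 22° = 0.
The known terms sum to (61.45, -490.6) N, so -0.9744 T_3 + 0.9272 T_4 = -61.45 and 0.2250 T_3 + 0.3746 T_4 = 490.6.
Solving simultaneously: T_3 = 833.2 N, T_4 = 809.3 N.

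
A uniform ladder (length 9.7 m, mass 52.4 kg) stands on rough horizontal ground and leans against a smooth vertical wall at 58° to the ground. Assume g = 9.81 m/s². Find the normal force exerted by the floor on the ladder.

ΣF_y = 0: N_floor = 52.4×9.81 = 514.04 N.

N_floor ≈ 514 N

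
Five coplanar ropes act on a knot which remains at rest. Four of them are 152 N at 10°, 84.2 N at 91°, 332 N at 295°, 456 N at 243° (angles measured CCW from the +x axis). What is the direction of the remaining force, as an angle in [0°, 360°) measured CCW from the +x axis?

Sum the known components: ΣF_x = 81.51 N, ΣF_y = -596.6 N.
For equilibrium the remaining force must supply (−ΣF_x, −ΣF_y) = (-81.51, 596.6) N.
Magnitude = √((-81.51)² + (596.6)²) = 602.2 N; direction = atan2(596.6, -81.51) = 97.8°.

θ ≈ 97.8°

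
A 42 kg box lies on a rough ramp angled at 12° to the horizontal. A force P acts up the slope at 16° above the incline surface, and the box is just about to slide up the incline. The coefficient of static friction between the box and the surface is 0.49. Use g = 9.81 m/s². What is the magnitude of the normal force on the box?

On the verge of sliding up the incline, friction equals μN and acts down the slope.
Perpendicular: N + P sin 16° = W cos 12° = 403 N.
Along incline: P cos 16° = W sin 12° + μN  with W sin 12° = 85.66 N.
Solving the pair for P and N: P = 258.3 N, N = 331.8 N (and f = μN = 162.6 N).

N ≈ 332 N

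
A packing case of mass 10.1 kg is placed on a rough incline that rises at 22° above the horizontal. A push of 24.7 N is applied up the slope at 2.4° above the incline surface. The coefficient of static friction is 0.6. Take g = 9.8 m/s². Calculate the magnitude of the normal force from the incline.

N ≈ 90.7 N

Axes along / perpendicular to the incline. W sin 22° = 37.08 N down-slope; W cos 22° = 91.77 N into the surface.
Perpendicular: N = W cos 22° − P sin 2.4° = 91.77 − 1.034 = 90.74 N.
Along incline: P cos 2.4° + f = W sin 22° (friction acts up-slope) → f = 37.08 − 24.68 = 12.4 N.
|f| = 12.4 N ≤ μN = 54.44 N, so the packing case is indeed static.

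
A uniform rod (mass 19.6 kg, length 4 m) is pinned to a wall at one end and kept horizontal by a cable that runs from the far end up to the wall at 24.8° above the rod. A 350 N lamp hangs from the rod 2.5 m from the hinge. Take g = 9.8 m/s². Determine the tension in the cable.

T ≈ 750 N

Take torques about the hinge: T sin 24.8° · 4 = 19.6×9.8×2 + 350×2.5 = 1259.2 N·m.
So T = 1259.2 / (0.4195 × 4) = 750.48 N.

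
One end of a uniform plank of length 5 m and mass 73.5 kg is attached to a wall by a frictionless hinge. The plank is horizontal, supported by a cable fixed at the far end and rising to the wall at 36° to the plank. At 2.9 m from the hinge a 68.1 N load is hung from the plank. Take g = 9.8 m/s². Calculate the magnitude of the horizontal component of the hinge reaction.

Take torques about the hinge: T sin 36° · 5 = 73.5×9.8×2.5 + 68.1×2.9 = 1998.2 N·m.
So T = 1998.2 / (0.5878 × 5) = 679.92 N.
ΣF_x = 0: H_x = T cos 36° = 550.07 N.

H_x ≈ 550 N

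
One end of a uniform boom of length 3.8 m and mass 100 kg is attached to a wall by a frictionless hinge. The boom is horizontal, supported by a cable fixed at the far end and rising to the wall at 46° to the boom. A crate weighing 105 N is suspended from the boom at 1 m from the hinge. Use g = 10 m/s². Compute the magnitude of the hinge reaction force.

|H| ≈ 770 N

Take torques about the hinge: T sin 46° · 3.8 = 100×10×1.9 + 105×1 = 2005 N·m.
So T = 2005 / (0.7193 × 3.8) = 733.49 N.
ΣF_x = 0: H_x = T cos 46° = 509.53 N.
ΣF_y = 0: H_y = (100×10 + 105) − T sin 46° = 1105 − 527.63 = 577.37 N.
|H| = √(H_x² + H_y²) = √((509.53)² + (577.37)²) = 770.05 N.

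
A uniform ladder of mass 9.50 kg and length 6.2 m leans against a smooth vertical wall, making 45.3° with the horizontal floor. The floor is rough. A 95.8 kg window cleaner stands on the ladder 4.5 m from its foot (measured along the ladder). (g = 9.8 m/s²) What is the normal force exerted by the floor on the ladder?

N_floor ≈ 1030 N

ΣF_y = 0: N_floor = 9.50×9.8 + 95.8×9.8 = 1031.9 N.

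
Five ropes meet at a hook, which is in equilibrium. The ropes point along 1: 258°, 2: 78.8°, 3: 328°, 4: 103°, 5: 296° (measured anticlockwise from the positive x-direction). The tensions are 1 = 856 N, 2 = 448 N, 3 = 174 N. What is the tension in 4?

Resolve: ΣF_x = 856 cos 258° + 448 cos 78.8° + 174 cos 328° + T_4 cos 103° + T_5 cos 296° = 0.
        ΣF_y = 856 sin 258° + 448 sin 78.8° + 174 sin 328° + T_4 sin 103° + T_5 sin 296° = 0.
The known terms sum to (56.6, -490) N, so -0.2250 T_4 + 0.4384 T_5 = -56.6 and 0.9744 T_4 − 0.8988 T_5 = 490.
Solving simultaneously: T_4 = 728.8 N, T_5 = 244.8 N.

T_4 ≈ 729 N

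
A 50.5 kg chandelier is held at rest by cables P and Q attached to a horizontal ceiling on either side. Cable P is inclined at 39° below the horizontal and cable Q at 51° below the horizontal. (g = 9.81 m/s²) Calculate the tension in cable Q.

T_Q ≈ 385 N

Weight W = 50.5 × 9.81 = 495.4 N acts straight down.
Horizontal: T_P cos 39° = T_Q cos 51°  →  T_P = 0.8098 T_Q.
Vertical: T_P sin 39° + T_Q sin 51° = 495.4.
Substituting the horizontal relation into the vertical equation gives 1.287 T_Q = 495.4, so T_Q = 385 N.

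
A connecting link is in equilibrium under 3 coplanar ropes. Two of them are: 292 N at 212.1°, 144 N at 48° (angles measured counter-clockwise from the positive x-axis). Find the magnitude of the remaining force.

F ≈ 158 N

Sum the known components: ΣF_x = -151 N, ΣF_y = -48.16 N.
For equilibrium the remaining force must supply (−ΣF_x, −ΣF_y) = (151, 48.16) N.
Magnitude = √((151)² + (48.16)²) = 158.5 N; direction = atan2(48.16, 151) = 17.7°.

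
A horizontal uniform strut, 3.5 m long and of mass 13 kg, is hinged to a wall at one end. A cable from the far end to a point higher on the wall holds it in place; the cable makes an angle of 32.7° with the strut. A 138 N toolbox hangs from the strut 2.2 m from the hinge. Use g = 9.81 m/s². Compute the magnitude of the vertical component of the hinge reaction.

Take torques about the hinge: T sin 32.7° · 3.5 = 13×9.81×1.75 + 138×2.2 = 526.78 N·m.
So T = 526.78 / (0.5402 × 3.5) = 278.59 N.
ΣF_y = 0: H_y = (13×9.81 + 138) − T sin 32.7° = 265.53 − 150.51 = 115.02 N.

|H_y| ≈ 115 N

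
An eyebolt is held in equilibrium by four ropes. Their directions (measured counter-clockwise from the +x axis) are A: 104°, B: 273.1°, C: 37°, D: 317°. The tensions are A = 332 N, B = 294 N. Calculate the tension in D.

T_D ≈ 62.5 N

Resolve: ΣF_x = 332 cos 104° + 294 cos 273.1° + T_C cos 37° + T_D cos 317° = 0.
        ΣF_y = 332 sin 104° + 294 sin 273.1° + T_C sin 37° + T_D sin 317° = 0.
The known terms sum to (-64.42, 28.57) N, so 0.7986 T_C + 0.7314 T_D = 64.42 and 0.6018 T_C − 0.6820 T_D = -28.57.
Solving simultaneously: T_C = 23.40 N, T_D = 62.53 N.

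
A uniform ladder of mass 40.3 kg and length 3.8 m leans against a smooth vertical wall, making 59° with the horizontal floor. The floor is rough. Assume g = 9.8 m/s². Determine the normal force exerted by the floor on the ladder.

ΣF_y = 0: N_floor = 40.3×9.8 = 394.94 N.

N_floor ≈ 395 N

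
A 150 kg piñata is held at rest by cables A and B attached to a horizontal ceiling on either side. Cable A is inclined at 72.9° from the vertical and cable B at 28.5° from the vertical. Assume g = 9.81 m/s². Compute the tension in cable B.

Angles from the horizontal: cable A is 90° − 72.9° = 17.1°, cable B is 90° − 28.5° = 61.5°.
Weight W = 150 × 9.81 = 1472 N acts straight down.
Horizontal: T_A cos 17.1° = T_B cos 61.5°  →  T_A = 0.4992 T_B.
Vertical: T_A sin 17.1° + T_B sin 61.5° = 1472.
Substituting the horizontal relation into the vertical equation gives 1.026 T_B = 1472, so T_B = 1435 N.

T_B ≈ 1430 N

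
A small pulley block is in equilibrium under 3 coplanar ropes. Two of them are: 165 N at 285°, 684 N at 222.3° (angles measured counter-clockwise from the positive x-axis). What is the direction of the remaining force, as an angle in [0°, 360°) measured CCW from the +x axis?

θ ≈ 53.2°

Sum the known components: ΣF_x = -463.2 N, ΣF_y = -619.7 N.
For equilibrium the remaining force must supply (−ΣF_x, −ΣF_y) = (463.2, 619.7) N.
Magnitude = √((463.2)² + (619.7)²) = 773.7 N; direction = atan2(619.7, 463.2) = 53.2°.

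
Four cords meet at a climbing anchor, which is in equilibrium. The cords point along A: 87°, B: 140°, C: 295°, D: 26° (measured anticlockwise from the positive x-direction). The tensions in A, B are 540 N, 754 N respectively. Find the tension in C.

T_C ≈ 1160 N

Resolve: ΣF_x = 540 cos 87° + 754 cos 140° + T_C cos 295° + T_D cos 26° = 0.
        ΣF_y = 540 sin 87° + 754 sin 140° + T_C sin 295° + T_D sin 26° = 0.
The known terms sum to (-549.3, 1024) N, so 0.4226 T_C + 0.8988 T_D = 549.3 and -0.9063 T_C + 0.4384 T_D = -1024.
Solving simultaneously: T_C = 1161 N, T_D = 65.15 N.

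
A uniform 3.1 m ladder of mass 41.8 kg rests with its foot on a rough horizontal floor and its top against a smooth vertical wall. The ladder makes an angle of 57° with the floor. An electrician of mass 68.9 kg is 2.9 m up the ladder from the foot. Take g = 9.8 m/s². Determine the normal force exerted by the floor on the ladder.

N_floor ≈ 1080 N

ΣF_y = 0: N_floor = 41.8×9.8 + 68.9×9.8 = 1084.9 N.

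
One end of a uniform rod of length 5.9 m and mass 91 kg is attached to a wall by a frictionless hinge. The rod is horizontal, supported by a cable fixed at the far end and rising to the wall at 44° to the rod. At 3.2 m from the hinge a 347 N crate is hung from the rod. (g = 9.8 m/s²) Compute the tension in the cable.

Take torques about the hinge: T sin 44° · 5.9 = 91×9.8×2.95 + 347×3.2 = 3741.2 N·m.
So T = 3741.2 / (0.6947 × 5.9) = 912.83 N.

T ≈ 913 N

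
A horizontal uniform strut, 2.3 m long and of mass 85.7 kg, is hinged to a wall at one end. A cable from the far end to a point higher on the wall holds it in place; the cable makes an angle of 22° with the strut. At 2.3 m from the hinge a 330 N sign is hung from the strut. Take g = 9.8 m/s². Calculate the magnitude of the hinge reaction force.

|H| ≈ 1900 N

Take torques about the hinge: T sin 22° · 2.3 = 85.7×9.8×1.15 + 330×2.3 = 1724.8 N·m.
So T = 1724.8 / (0.3746 × 2.3) = 2001.9 N.
ΣF_x = 0: H_x = T cos 22° = 1856.1 N.
ΣF_y = 0: H_y = (85.7×9.8 + 330) − T sin 22° = 1169.9 − 749.93 = 419.93 N.
|H| = √(H_x² + H_y²) = √((1856.1)² + (419.93)²) = 1903.1 N.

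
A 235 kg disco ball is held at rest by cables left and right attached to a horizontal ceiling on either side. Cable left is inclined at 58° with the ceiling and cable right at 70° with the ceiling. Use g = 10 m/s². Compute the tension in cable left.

T_left ≈ 1020 N

Weight W = 235 × 10 = 2350 N acts straight down.
Horizontal: T_left cos 58° = T_right cos 70°  →  T_right = 1.549 T_left.
Vertical: T_left sin 58° + T_right sin 70° = 2350.
Substituting the horizontal relation into the vertical equation gives 2.304 T_left = 2350, so T_left = 1020 N.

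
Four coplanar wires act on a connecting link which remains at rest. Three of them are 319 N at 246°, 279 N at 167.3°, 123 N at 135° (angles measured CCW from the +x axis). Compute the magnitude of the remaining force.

F ≈ 509 N

Sum the known components: ΣF_x = -488.9 N, ΣF_y = -143.1 N.
For equilibrium the remaining force must supply (−ΣF_x, −ΣF_y) = (488.9, 143.1) N.
Magnitude = √((488.9)² + (143.1)²) = 509.4 N; direction = atan2(143.1, 488.9) = 16.3°.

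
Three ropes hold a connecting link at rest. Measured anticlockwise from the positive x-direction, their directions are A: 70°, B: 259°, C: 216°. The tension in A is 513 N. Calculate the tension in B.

T_B ≈ 421 N

Resolve: ΣF_x = 513 cos 70° + T_B cos 259° + T_C cos 216° = 0.
        ΣF_y = 513 sin 70° + T_B sin 259° + T_C sin 216° = 0.
The known terms sum to (175.5, 482.1) N, so -0.1908 T_B − 0.8090 T_C = -175.5 and -0.9816 T_B − 0.5878 T_C = -482.1.
Solving simultaneously: T_B = 420.6 N, T_C = 117.7 N.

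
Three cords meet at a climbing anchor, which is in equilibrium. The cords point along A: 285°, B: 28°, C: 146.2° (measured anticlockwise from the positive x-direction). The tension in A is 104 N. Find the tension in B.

Resolve: ΣF_x = 104 cos 285° + T_B cos 28° + T_C cos 146.2° = 0.
        ΣF_y = 104 sin 285° + T_B sin 28° + T_C sin 146.2° = 0.
The known terms sum to (26.92, -100.5) N, so 0.8829 T_B − 0.8310 T_C = -26.92 and 0.4695 T_B + 0.5563 T_C = 100.5.
Solving simultaneously: T_B = 77.73 N, T_C = 115 N.

T_B ≈ 77.7 N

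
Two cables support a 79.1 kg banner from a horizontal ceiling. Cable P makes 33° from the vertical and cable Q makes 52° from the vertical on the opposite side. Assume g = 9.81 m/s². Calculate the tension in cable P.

T_P ≈ 614 N

Angles from the horizontal: cable P is 90° − 33° = 57°, cable Q is 90° − 52° = 38°.
Weight W = 79.1 × 9.81 = 776 N acts straight down.
Horizontal: T_P cos 57° = T_Q cos 38°  →  T_Q = 0.6912 T_P.
Vertical: T_P sin 57° + T_Q sin 38° = 776.
Substituting the horizontal relation into the vertical equation gives 1.264 T_P = 776, so T_P = 613.8 N.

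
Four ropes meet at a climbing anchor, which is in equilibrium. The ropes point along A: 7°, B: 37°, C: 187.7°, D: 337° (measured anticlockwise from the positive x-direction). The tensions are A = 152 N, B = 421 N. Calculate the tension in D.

T_D ≈ 400 N

Resolve: ΣF_x = 152 cos 7° + 421 cos 37° + T_C cos 187.7° + T_D cos 337° = 0.
        ΣF_y = 152 sin 7° + 421 sin 37° + T_C sin 187.7° + T_D sin 337° = 0.
The known terms sum to (487.1, 271.9) N, so -0.9910 T_C + 0.9205 T_D = -487.1 and -0.1340 T_C − 0.3907 T_D = -271.9.
Solving simultaneously: T_C = 863 N, T_D = 399.9 N.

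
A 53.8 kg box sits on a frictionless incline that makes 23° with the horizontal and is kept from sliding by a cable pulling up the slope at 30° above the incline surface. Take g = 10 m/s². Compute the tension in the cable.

T ≈ 243 N

Take axes along and perpendicular to the incline. Weight components: W sin 23° = 210.2 N down-slope, W cos 23° = 495.2 N into the surface.
Along incline: T cos 30° = W sin 23° → T = 242.7 N.
Perpendicular: N = W cos 23° − T sin 30° = 373.9 N.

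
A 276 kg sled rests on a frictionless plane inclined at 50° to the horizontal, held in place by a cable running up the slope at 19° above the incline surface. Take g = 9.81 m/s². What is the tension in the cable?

Take axes along and perpendicular to the incline. Weight components: W sin 50° = 2074 N down-slope, W cos 50° = 1740 N into the surface.
Along incline: T cos 19° = W sin 50° → T = 2194 N.
Perpendicular: N = W cos 50° − T sin 19° = 1026 N.

T ≈ 2190 N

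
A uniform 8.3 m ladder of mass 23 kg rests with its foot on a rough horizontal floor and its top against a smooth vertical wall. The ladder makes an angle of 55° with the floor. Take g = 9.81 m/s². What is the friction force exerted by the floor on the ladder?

Torques about the foot: N_wall · 8.3 sin 55° = 23×9.81×4.15 cos 55° → N_wall = 78.994 N.
ΣF_x = 0: f_floor = N_wall = 78.994 N.

f ≈ 79 N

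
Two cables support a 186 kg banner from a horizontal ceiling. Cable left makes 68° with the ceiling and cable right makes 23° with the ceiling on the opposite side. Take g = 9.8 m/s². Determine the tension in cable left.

Weight W = 186 × 9.8 = 1823 N acts straight down.
Horizontal: T_left cos 68° = T_right cos 23°  →  T_right = 0.407 T_left.
Vertical: T_left sin 68° + T_right sin 23° = 1823.
Substituting the horizontal relation into the vertical equation gives 1.086 T_left = 1823, so T_left = 1678 N.

T_left ≈ 1680 N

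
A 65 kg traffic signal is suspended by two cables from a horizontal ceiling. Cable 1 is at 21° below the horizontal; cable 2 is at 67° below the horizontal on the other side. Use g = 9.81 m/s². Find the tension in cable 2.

T_2 ≈ 596 N

Weight W = 65 × 9.81 = 637.6 N acts straight down.
Horizontal: T_1 cos 21° = T_2 cos 67°  →  T_1 = 0.4185 T_2.
Vertical: T_1 sin 21° + T_2 sin 67° = 637.6.
Substituting the horizontal relation into the vertical equation gives 1.07 T_2 = 637.6, so T_2 = 595.7 N.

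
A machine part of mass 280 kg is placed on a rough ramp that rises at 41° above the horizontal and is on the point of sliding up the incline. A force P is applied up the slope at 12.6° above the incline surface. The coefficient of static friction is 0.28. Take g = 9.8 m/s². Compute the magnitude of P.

On the verge of sliding up the incline, friction equals μN and acts down the slope.
Perpendicular: N + P sin 12.6° = W cos 41° = 2071 N.
Along incline: P cos 12.6° = W sin 41° + μN  with W sin 41° = 1800 N.
Solving the pair for P and N: P = 2295 N, N = 1570 N (and f = μN = 439.7 N).

P ≈ 2300 N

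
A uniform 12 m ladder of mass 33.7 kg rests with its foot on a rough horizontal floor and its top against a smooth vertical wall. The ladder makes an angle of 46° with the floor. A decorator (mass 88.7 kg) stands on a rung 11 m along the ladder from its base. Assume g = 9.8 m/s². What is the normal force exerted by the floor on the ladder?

ΣF_y = 0: N_floor = 33.7×9.8 + 88.7×9.8 = 1199.5 N.

N_floor ≈ 1200 N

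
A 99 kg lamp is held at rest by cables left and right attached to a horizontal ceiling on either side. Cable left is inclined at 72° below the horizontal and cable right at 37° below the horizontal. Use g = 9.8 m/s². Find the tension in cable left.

Weight W = 99 × 9.8 = 970.2 N acts straight down.
Horizontal: T_left cos 72° = T_right cos 37°  →  T_right = 0.3869 T_left.
Vertical: T_left sin 72° + T_right sin 37° = 970.2.
Substituting the horizontal relation into the vertical equation gives 1.184 T_left = 970.2, so T_left = 819.5 N.

T_left ≈ 819 N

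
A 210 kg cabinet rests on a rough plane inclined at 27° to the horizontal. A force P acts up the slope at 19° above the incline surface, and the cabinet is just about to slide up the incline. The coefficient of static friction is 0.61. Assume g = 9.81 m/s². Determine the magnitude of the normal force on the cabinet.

On the verge of sliding up the incline, friction equals μN and acts down the slope.
Perpendicular: N + P sin 19° = W cos 27° = 1836 N.
Along incline: P cos 19° = W sin 27° + μN  with W sin 27° = 935.3 N.
Solving the pair for P and N: P = 1796 N, N = 1251 N (and f = μN = 763 N).

N ≈ 1250 N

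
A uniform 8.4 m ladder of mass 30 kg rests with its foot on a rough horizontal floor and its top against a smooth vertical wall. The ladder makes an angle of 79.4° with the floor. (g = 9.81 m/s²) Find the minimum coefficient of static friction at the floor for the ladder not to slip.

μ_min ≈ 0.0936

ΣF_y = 0: N_floor = 30×9.81 = 294.3 N.
Torques about the foot: N_wall · 8.4 sin 79.4° = 30×9.81×4.2 cos 79.4° → N_wall = 27.538 N.
ΣF_x = 0: f_floor = N_wall = 27.538 N.
μ_min = f_floor / N_floor = 27.538 / 294.3 = 0.09357.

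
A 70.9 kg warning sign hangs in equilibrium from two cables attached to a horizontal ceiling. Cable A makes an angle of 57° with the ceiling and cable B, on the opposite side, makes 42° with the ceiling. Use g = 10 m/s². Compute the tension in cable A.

Weight W = 70.9 × 10 = 709 N acts straight down.
Horizontal: T_A cos 57° = T_B cos 42°  →  T_B = 0.7329 T_A.
Vertical: T_A sin 57° + T_B sin 42° = 709.
Substituting the horizontal relation into the vertical equation gives 1.329 T_A = 709, so T_A = 533.5 N.

T_A ≈ 533 N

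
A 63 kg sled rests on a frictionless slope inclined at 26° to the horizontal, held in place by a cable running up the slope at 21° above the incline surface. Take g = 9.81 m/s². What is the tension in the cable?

T ≈ 290 N

Take axes along and perpendicular to the incline. Weight components: W sin 26° = 270.9 N down-slope, W cos 26° = 555.5 N into the surface.
Along incline: T cos 21° = W sin 26° → T = 290.2 N.
Perpendicular: N = W cos 26° − T sin 21° = 451.5 N.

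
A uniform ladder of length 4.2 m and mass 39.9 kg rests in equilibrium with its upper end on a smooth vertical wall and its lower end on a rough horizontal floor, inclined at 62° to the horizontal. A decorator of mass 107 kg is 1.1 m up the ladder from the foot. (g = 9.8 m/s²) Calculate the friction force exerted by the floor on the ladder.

Torques about the foot: N_wall · 4.2 sin 62° = 39.9×9.8×2.1 cos 62° + 107×9.8×1.1 cos 62° → N_wall = 249.98 N.
ΣF_x = 0: f_floor = N_wall = 249.98 N.

f ≈ 250 N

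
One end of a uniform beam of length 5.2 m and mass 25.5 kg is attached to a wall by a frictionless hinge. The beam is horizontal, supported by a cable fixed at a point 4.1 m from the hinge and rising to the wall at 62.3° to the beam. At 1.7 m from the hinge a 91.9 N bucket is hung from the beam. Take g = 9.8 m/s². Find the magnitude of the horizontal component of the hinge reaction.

Take torques about the hinge: T sin 62.3° · 4.1 = 25.5×9.8×2.6 + 91.9×1.7 = 805.97 N·m.
So T = 805.97 / (0.8854 × 4.1) = 222.02 N.
ΣF_x = 0: H_x = T cos 62.3° = 103.21 N.

H_x ≈ 103 N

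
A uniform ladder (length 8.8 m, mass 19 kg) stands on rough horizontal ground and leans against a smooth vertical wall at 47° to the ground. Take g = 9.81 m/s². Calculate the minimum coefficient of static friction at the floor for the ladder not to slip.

ΣF_y = 0: N_floor = 19×9.81 = 186.39 N.
Torques about the foot: N_wall · 8.8 sin 47° = 19×9.81×4.4 cos 47° → N_wall = 86.906 N.
ΣF_x = 0: f_floor = N_wall = 86.906 N.
μ_min = f_floor / N_floor = 86.906 / 186.39 = 0.4663.

μ_min ≈ 0.466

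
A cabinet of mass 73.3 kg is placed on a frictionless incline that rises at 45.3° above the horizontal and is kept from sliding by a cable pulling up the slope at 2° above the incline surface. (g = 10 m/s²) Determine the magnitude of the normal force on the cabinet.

N ≈ 497 N

Take axes along and perpendicular to the incline. Weight components: W sin 45.3° = 521 N down-slope, W cos 45.3° = 515.6 N into the surface.
Along incline: T cos 2° = W sin 45.3° → T = 521.3 N.
Perpendicular: N = W cos 45.3° − T sin 2° = 497.4 N.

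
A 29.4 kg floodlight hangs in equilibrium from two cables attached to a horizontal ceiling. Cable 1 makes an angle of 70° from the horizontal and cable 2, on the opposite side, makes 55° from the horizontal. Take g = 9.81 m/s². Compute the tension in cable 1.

T_1 ≈ 202 N

Weight W = 29.4 × 9.81 = 288.4 N acts straight down.
Horizontal: T_1 cos 70° = T_2 cos 55°  →  T_2 = 0.5963 T_1.
Vertical: T_1 sin 70° + T_2 sin 55° = 288.4.
Substituting the horizontal relation into the vertical equation gives 1.428 T_1 = 288.4, so T_1 = 201.9 N.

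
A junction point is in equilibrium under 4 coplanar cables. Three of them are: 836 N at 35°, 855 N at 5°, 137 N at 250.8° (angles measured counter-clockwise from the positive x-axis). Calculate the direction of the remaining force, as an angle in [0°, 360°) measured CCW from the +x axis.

Sum the known components: ΣF_x = 1492 N, ΣF_y = 424.6 N.
For equilibrium the remaining force must supply (−ΣF_x, −ΣF_y) = (-1492, -424.6) N.
Magnitude = √((-1492)² + (-424.6)²) = 1551 N; direction = atan2(-424.6, -1492) = 195.9°.

θ ≈ 196°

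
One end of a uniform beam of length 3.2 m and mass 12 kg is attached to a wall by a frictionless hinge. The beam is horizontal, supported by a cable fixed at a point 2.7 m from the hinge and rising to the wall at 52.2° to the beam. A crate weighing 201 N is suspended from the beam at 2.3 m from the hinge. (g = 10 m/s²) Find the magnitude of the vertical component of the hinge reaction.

Take torques about the hinge: T sin 52.2° · 2.7 = 12×10×1.6 + 201×2.3 = 654.3 N·m.
So T = 654.3 / (0.7902 × 2.7) = 306.69 N.
ΣF_y = 0: H_y = (12×10 + 201) − T sin 52.2° = 321 − 242.33 = 78.667 N.

|H_y| ≈ 78.7 N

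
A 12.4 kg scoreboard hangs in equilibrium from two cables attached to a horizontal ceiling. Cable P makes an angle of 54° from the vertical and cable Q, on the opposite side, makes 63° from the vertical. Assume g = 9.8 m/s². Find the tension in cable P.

T_P ≈ 122 N

Angles from the horizontal: cable P is 90° − 54° = 36°, cable Q is 90° − 63° = 27°.
Weight W = 12.4 × 9.8 = 121.5 N acts straight down.
Horizontal: T_P cos 36° = T_Q cos 27°  →  T_Q = 0.908 T_P.
Vertical: T_P sin 36° + T_Q sin 27° = 121.5.
Substituting the horizontal relation into the vertical equation gives 1 T_P = 121.5, so T_P = 121.5 N.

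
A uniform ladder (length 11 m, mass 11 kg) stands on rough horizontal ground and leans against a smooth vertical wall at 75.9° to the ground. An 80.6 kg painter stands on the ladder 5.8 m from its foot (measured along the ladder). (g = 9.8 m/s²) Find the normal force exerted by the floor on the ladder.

ΣF_y = 0: N_floor = 11×9.8 + 80.6×9.8 = 897.68 N.

N_floor ≈ 898 N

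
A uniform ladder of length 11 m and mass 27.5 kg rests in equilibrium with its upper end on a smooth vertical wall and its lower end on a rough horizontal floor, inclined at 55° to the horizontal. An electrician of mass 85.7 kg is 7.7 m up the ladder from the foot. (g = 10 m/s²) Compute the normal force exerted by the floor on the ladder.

N_floor ≈ 1130 N

ΣF_y = 0: N_floor = 27.5×10 + 85.7×10 = 1132 N.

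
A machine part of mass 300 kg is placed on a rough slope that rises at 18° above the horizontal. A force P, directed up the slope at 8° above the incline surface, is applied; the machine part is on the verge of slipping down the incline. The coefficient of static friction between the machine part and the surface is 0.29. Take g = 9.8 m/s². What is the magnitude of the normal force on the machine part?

On the verge of sliding down the incline, friction equals μN and acts up the slope.
Perpendicular: N + P sin 8° = W cos 18° = 2796 N.
Along incline: P cos 8° + μN = W sin 18° with W sin 18° = 908.5 N.
Solving the pair for P and N: P = 102.8 N, N = 2782 N (and f = μN = 806.7 N).

N ≈ 2780 N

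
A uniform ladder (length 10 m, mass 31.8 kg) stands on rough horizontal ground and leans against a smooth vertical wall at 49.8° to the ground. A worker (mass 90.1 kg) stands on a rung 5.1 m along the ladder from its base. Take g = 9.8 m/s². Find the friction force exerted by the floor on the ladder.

f ≈ 512 N

Torques about the foot: N_wall · 10 sin 49.8° = 31.8×9.8×5 cos 49.8° + 90.1×9.8×5.1 cos 49.8° → N_wall = 512.23 N.
ΣF_x = 0: f_floor = N_wall = 512.23 N.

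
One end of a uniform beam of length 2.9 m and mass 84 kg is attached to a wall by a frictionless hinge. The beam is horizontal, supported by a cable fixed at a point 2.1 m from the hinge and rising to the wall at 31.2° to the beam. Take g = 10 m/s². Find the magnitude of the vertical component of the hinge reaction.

|H_y| ≈ 260 N

Take torques about the hinge: T sin 31.2° · 2.1 = 84×10×1.45 = 1218 N·m.
So T = 1218 / (0.5180 × 2.1) = 1119.6 N.
ΣF_y = 0: H_y = (84×10) − T sin 31.2° = 840 − 580 = 260 N.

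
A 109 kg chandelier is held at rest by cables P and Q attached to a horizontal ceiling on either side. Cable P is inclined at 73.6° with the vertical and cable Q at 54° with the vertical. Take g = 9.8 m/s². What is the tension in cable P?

Angles from the horizontal: cable P is 90° − 73.6° = 16.4°, cable Q is 90° − 54° = 36°.
Weight W = 109 × 9.8 = 1068 N acts straight down.
Horizontal: T_P cos 16.4° = T_Q cos 36°  →  T_Q = 1.186 T_P.
Vertical: T_P sin 16.4° + T_Q sin 36° = 1068.
Substituting the horizontal relation into the vertical equation gives 0.9793 T_P = 1068, so T_P = 1091 N.

T_P ≈ 1090 N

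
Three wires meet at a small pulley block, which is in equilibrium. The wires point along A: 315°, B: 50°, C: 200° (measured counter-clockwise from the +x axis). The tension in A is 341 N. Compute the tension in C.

Resolve: ΣF_x = 341 cos 315° + T_B cos 50° + T_C cos 200° = 0.
        ΣF_y = 341 sin 315° + T_B sin 50° + T_C sin 200° = 0.
The known terms sum to (241.1, -241.1) N, so 0.6428 T_B − 0.9397 T_C = -241.1 and 0.7660 T_B − 0.3420 T_C = 241.1.
Solving simultaneously: T_B = 618.1 N, T_C = 679.4 N.

T_C ≈ 679 N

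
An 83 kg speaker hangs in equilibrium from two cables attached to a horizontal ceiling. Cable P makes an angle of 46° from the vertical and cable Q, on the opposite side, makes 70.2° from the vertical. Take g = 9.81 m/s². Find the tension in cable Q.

T_Q ≈ 653 N

Angles from the horizontal: cable P is 90° − 46° = 44°, cable Q is 90° − 70.2° = 19.8°.
Weight W = 83 × 9.81 = 814.2 N acts straight down.
Horizontal: T_P cos 44° = T_Q cos 19.8°  →  T_P = 1.308 T_Q.
Vertical: T_P sin 44° + T_Q sin 19.8° = 814.2.
Substituting the horizontal relation into the vertical equation gives 1.247 T_Q = 814.2, so T_Q = 652.8 N.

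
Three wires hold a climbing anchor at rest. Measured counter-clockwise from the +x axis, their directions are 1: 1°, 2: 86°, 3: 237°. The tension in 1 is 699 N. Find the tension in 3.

Resolve: ΣF_x = 699 cos 1° + T_2 cos 86° + T_3 cos 237° = 0.
        ΣF_y = 699 sin 1° + T_2 sin 86° + T_3 sin 237° = 0.
The known terms sum to (698.9, 12.2) N, so 0.0698 T_2 − 0.5446 T_3 = -698.9 and 0.9976 T_2 − 0.8387 T_3 = -12.2.
Solving simultaneously: T_2 = 1195 N, T_3 = 1436 N.

T_3 ≈ 1440 N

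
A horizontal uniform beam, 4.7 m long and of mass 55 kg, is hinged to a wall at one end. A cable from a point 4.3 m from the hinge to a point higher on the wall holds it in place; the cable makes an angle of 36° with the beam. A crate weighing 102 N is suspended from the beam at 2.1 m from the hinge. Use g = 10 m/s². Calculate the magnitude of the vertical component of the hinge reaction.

|H_y| ≈ 302 N

Take torques about the hinge: T sin 36° · 4.3 = 55×10×2.35 + 102×2.1 = 1506.7 N·m.
So T = 1506.7 / (0.5878 × 4.3) = 596.13 N.
ΣF_y = 0: H_y = (55×10 + 102) − T sin 36° = 652 − 350.4 = 301.6 N.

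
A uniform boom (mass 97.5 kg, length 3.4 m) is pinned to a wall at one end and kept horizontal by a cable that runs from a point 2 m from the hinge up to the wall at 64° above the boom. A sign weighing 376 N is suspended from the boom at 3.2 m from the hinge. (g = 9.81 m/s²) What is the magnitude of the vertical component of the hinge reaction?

Take torques about the hinge: T sin 64° · 2 = 97.5×9.81×1.7 + 376×3.2 = 2829.2 N·m.
So T = 2829.2 / (0.8988 × 2) = 1573.9 N.
ΣF_y = 0: H_y = (97.5×9.81 + 376) − T sin 64° = 1332.5 − 1414.6 = -82.129 N.

|H_y| ≈ 82.1 N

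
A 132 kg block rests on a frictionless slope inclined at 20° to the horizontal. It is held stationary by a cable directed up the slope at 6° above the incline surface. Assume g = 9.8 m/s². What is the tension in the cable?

T ≈ 445 N

Take axes along and perpendicular to the incline. Weight components: W sin 20° = 442.4 N down-slope, W cos 20° = 1216 N into the surface.
Along incline: T cos 6° = W sin 20° → T = 444.9 N.
Perpendicular: N = W cos 20° − T sin 6° = 1169 N.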